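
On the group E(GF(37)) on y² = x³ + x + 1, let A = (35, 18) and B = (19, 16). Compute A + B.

(35, 18) + (19, 16). λ = (16 - 18)/(19 - 35) ≡ 35/21 mod 37. 21⁻¹ ≡ 30 (mod 37), so λ ≡ 14.
  x = λ² - 35 - 19 = 196 - 54 ≡ 31; y = λ·(35 - 31) - 18 ≡ 1. → (31, 1)

(31, 1)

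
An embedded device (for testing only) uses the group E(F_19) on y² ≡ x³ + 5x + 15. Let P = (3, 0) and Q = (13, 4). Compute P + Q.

(10, 1)

(3, 0) + (13, 4). λ = (4 - 0)/(13 - 3) ≡ 4/10 mod 19. 10⁻¹ ≡ 2 (mod 19), so λ ≡ 8.
  x = λ² - 3 - 13 = 64 - 16 ≡ 10; y = λ·(3 - 10) - 0 ≡ 1. → (10, 1)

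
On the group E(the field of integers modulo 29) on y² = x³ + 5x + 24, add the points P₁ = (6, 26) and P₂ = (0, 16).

(0, 13)

(6, 26) + (0, 16). λ = (16 - 26)/(0 - 6) ≡ 19/23 mod 29. 23⁻¹ ≡ 24 (mod 29), so λ ≡ 21.
  x = λ² - 6 - 0 = 441 - 6 ≡ 0; y = λ·(6 - 0) - 26 ≡ 13. → (0, 13)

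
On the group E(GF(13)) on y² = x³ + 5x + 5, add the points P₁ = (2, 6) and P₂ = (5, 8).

(5, 5)

(2, 6) + (5, 8). λ = (8 - 6)/(5 - 2) ≡ 2/3 mod 13. 3⁻¹ ≡ 9 (mod 13) since 3·9 = 27 ≡ 1, so λ ≡ 5.
  x = λ² - 2 - 5 = 25 - 7 ≡ 5; y = λ·(2 - 5) - 6 ≡ 5. → (5, 5)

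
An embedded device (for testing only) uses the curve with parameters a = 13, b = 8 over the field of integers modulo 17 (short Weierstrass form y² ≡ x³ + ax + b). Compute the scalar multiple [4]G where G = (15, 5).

(9, 2)

Repeated addition: build up to 4G.
2G: tangent at (15, 5): λ = (3·15² + 13)/(2·5) ≡ 8/10. 10⁻¹ ≡ 12 (mod 17) since 10·12 = 120 ≡ 1, so λ ≡ 8·12 ≡ 11.
  x = λ² - 15 - 15 = 121 - 30 ≡ 6; y = λ·(15 - 6) - 5 ≡ 9. → (6, 9)
3G: (6, 9) + (15, 5). λ = (5 - 9)/(15 - 6) ≡ 13/9 mod 17. 9⁻¹ ≡ 2 (mod 17) since 9·2 = 18 ≡ 1, so λ ≡ 9.
  x = λ² - 6 - 15 = 81 - 21 ≡ 9; y = λ·(6 - 9) - 9 ≡ 15. → (9, 15)
4G: (9, 15) + (15, 5). λ = (5 - 15)/(15 - 9) ≡ 7/6 mod 17. 6⁻¹ ≡ 3 (mod 17), so λ ≡ 4.
  x = λ² - 9 - 15 = 16 - 24 ≡ 9; y = λ·(9 - 9) - 15 ≡ 2. → (9, 2)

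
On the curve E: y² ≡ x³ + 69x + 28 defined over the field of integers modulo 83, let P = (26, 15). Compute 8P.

(21, 60)

Repeated addition: build up to 8P.
2P: tangent at (26, 15): λ = (3·26² + 69)/(2·15) ≡ 22/30. 30⁻¹ ≡ 36 (mod 83), so λ ≡ 22·36 ≡ 45.
  x = λ² - 26 - 26 = 2025 - 52 ≡ 64; y = λ·(26 - 64) - 15 ≡ 18. → (64, 18)
3P: (64, 18) + (26, 15). λ = (15 - 18)/(26 - 64) ≡ 80/45 mod 83. 45⁻¹ ≡ 24 (mod 83) since 45·24 = 1080 ≡ 1, so λ ≡ 11.
  x = λ² - 64 - 26 = 121 - 90 ≡ 31; y = λ·(64 - 31) - 18 ≡ 13. → (31, 13)
4P: (31, 13) + (26, 15). λ = (15 - 13)/(26 - 31) ≡ 2/78 mod 83. 78⁻¹ ≡ 33 (mod 83) since 78·33 = 2574 ≡ 1, so λ ≡ 66.
  x = λ² - 31 - 26 = 4356 - 57 ≡ 66; y = λ·(31 - 66) - 13 ≡ 1. → (66, 1)
5P: (66, 1) + (26, 15). λ = (15 - 1)/(26 - 66) ≡ 14/43 mod 83. 43⁻¹ ≡ 56 (mod 83), so λ ≡ 37.
  x = λ² - 66 - 26 = 1369 - 92 ≡ 32; y = λ·(66 - 32) - 1 ≡ 12. → (32, 12)
6P: (32, 12) + (26, 15). λ = (15 - 12)/(26 - 32) ≡ 3/77 mod 83. 77⁻¹ ≡ 69 (mod 83), so λ ≡ 41.
  x = λ² - 32 - 26 = 1681 - 58 ≡ 46; y = λ·(32 - 46) - 12 ≡ 78. → (46, 78)
7P: (46, 78) + (26, 15). λ = (15 - 78)/(26 - 46) ≡ 20/63 mod 83. 63⁻¹ ≡ 29 (mod 83) since 63·29 = 1827 ≡ 1, so λ ≡ 82.
  x = λ² - 46 - 26 = 6724 - 72 ≡ 12; y = λ·(46 - 12) - 78 ≡ 54. → (12, 54)
8P: (12, 54) + (26, 15). λ = (15 - 54)/(26 - 12) ≡ 44/14 mod 83. 14⁻¹ ≡ 6 (mod 83), so λ ≡ 15.
  x = λ² - 12 - 26 = 225 - 38 ≡ 21; y = λ·(12 - 21) - 54 ≡ 60. → (21, 60)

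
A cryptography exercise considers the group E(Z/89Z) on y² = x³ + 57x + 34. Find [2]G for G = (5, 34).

tangent at (5, 34): λ = (3·5² + 57)/(2·34) ≡ 43/68. 68⁻¹ ≡ 72 (mod 89), so λ ≡ 43·72 ≡ 70.
  x = λ² - 5 - 5 = 4900 - 10 ≡ 84; y = λ·(5 - 84) - 34 ≡ 43. → (84, 43)

(84, 43)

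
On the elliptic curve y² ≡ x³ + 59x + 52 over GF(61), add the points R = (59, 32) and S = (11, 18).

(59, 32) + (11, 18). λ = (18 - 32)/(11 - 59) ≡ 47/13 mod 61. 13⁻¹ ≡ 47 (mod 61), so λ ≡ 13.
  x = λ² - 59 - 11 = 169 - 70 ≡ 38; y = λ·(59 - 38) - 32 ≡ 58. → (38, 58)

(38, 58)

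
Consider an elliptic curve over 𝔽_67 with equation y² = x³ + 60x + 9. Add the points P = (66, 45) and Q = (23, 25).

(66, 45) + (23, 25). λ = (25 - 45)/(23 - 66) ≡ 47/24 mod 67. 24⁻¹ ≡ 14 (mod 67), so λ ≡ 55.
  x = λ² - 66 - 23 = 3025 - 89 ≡ 55; y = λ·(66 - 55) - 45 ≡ 24. → (55, 24)

(55, 24)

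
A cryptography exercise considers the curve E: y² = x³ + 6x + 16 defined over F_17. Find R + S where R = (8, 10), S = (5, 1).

(8, 10) + (5, 1). λ = (1 - 10)/(5 - 8) ≡ 8/14 mod 17. 14⁻¹ ≡ 11 (mod 17) since 14·11 = 154 ≡ 1, so λ ≡ 3.
  x = λ² - 8 - 5 = 9 - 13 ≡ 13; y = λ·(8 - 13) - 10 ≡ 9. → (13, 9)

(13, 9)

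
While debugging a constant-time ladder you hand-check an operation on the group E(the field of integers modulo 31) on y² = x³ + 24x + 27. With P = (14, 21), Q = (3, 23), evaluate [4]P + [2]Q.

(23, 6)

First 4P:
Repeated addition: build up to 4P.
2P: tangent at (14, 21): λ = (3·14² + 24)/(2·21) ≡ 23/11. 11⁻¹ ≡ 17 (mod 31), so λ ≡ 23·17 ≡ 19.
  x = λ² - 14 - 14 = 361 - 28 ≡ 23; y = λ·(14 - 23) - 21 ≡ 25. → (23, 25)
3P: (23, 25) + (14, 21). λ = (21 - 25)/(14 - 23) ≡ 27/22 mod 31. 22⁻¹ ≡ 24 (mod 31) since 22·24 = 528 ≡ 1, so λ ≡ 28.
  x = λ² - 23 - 14 = 784 - 37 ≡ 3; y = λ·(23 - 3) - 25 ≡ 8. → (3, 8)
4P: (3, 8) + (14, 21). λ = (21 - 8)/(14 - 3) ≡ 13/11 mod 31. 11⁻¹ ≡ 17 (mod 31), so λ ≡ 4.
  x = λ² - 3 - 14 = 16 - 17 ≡ 30; y = λ·(3 - 30) - 8 ≡ 8. → (30, 8)
4P = (30, 8).
Next 2Q:
Repeated addition: build up to 2Q.
2Q: tangent at (3, 23): λ = (3·3² + 24)/(2·23) ≡ 20/15. 15⁻¹ ≡ 29 (mod 31) since 15·29 = 435 ≡ 1, so λ ≡ 20·29 ≡ 22.
  x = λ² - 3 - 3 = 484 - 6 ≡ 13; y = λ·(3 - 13) - 23 ≡ 5. → (13, 5)
2Q = (13, 5).
Finally 4P + 2Q:
(30, 8) + (13, 5). λ = (5 - 8)/(13 - 30) ≡ 28/14 mod 31. 14⁻¹ ≡ 20 (mod 31), so λ ≡ 2.
  x = λ² - 30 - 13 = 4 - 43 ≡ 23; y = λ·(30 - 23) - 8 ≡ 6. → (23, 6)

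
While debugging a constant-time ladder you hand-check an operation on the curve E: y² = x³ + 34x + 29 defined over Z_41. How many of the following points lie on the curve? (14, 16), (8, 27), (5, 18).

(14, 16): 16² ≡ 10, rhs ≡ 10 → on.
(8, 27): 27² ≡ 32, rhs ≡ 34 → off.
(5, 18): 18² ≡ 37, rhs ≡ 37 → on.

2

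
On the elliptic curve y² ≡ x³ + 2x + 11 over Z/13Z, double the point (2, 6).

(10, 2)

tangent at (2, 6): λ = (3·2² + 2)/(2·6) ≡ 1/12. 12⁻¹ ≡ 12 (mod 13) since 12·12 = 144 ≡ 1, so λ ≡ 1·12 ≡ 12.
  x = λ² - 2 - 2 = 144 - 4 ≡ 10; y = λ·(2 - 10) - 6 ≡ 2. → (10, 2)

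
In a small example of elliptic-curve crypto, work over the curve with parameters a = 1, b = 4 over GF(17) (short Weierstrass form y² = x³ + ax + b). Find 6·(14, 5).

Write Q = (14, 5).
Double-and-add on 6 = (110)₂. Start with Q = (14, 5) for the leading 1-bit.
double: tangent at (14, 5): λ = (3·14² + 1)/(2·5) ≡ 11/10. 10⁻¹ ≡ 12 (mod 17), so λ ≡ 11·12 ≡ 13.
  x = λ² - 14 - 14 = 169 - 28 ≡ 5; y = λ·(14 - 5) - 5 ≡ 10. → (5, 10)
add Q: (5, 10) + (14, 5). λ = (5 - 10)/(14 - 5) ≡ 12/9 mod 17. 9⁻¹ ≡ 2 (mod 17) since 9·2 = 18 ≡ 1, so λ ≡ 7.
  x = λ² - 5 - 14 = 49 - 19 ≡ 13; y = λ·(5 - 13) - 10 ≡ 2. → (13, 2)
double: tangent at (13, 2): λ = (3·13² + 1)/(2·2) ≡ 15/4. 4⁻¹ ≡ 13 (mod 17) since 4·13 = 52 ≡ 1, so λ ≡ 15·13 ≡ 8.
  x = λ² - 13 - 13 = 64 - 26 ≡ 4; y = λ·(13 - 4) - 2 ≡ 2. → (4, 2)

(4, 2)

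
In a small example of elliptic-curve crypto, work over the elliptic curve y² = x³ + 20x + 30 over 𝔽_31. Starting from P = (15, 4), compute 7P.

Double-and-add on 7 = (111)₂. Start with P = (15, 4) for the leading 1-bit.
double: tangent at (15, 4): λ = (3·15² + 20)/(2·4) ≡ 13/8. 8⁻¹ ≡ 4 (mod 31), so λ ≡ 13·4 ≡ 21.
  x = λ² - 15 - 15 = 441 - 30 ≡ 8; y = λ·(15 - 8) - 4 ≡ 19. → (8, 19)
add P: (8, 19) + (15, 4). λ = (4 - 19)/(15 - 8) ≡ 16/7 mod 31. 7⁻¹ ≡ 9 (mod 31) since 7·9 = 63 ≡ 1, so λ ≡ 20.
  x = λ² - 8 - 15 = 400 - 23 ≡ 5; y = λ·(8 - 5) - 19 ≡ 10. → (5, 10)
double: tangent at (5, 10): λ = (3·5² + 20)/(2·10) ≡ 2/20. 20⁻¹ ≡ 14 (mod 31), so λ ≡ 2·14 ≡ 28.
  x = λ² - 5 - 5 = 784 - 10 ≡ 30; y = λ·(5 - 30) - 10 ≡ 3. → (30, 3)
add P: (30, 3) + (15, 4). λ = (4 - 3)/(15 - 30) ≡ 1/16 mod 31. 16⁻¹ ≡ 2 (mod 31) since 16·2 = 32 ≡ 1, so λ ≡ 2.
  x = λ² - 30 - 15 = 4 - 45 ≡ 21; y = λ·(30 - 21) - 3 ≡ 15. → (21, 15)

(21, 15)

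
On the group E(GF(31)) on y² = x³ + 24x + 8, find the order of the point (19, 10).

2P: tangent at (19, 10): λ = (3·19² + 24)/(2·10) ≡ 22/20. 20⁻¹ ≡ 14 (mod 31), so λ ≡ 22·14 ≡ 29.
  x = λ² - 19 - 19 = 841 - 38 ≡ 28; y = λ·(19 - 28) - 10 ≡ 8. → (28, 8)
3P: (28, 8) + (19, 10). λ = (10 - 8)/(19 - 28) ≡ 2/22 mod 31. 22⁻¹ ≡ 24 (mod 31), so λ ≡ 17.
  x = λ² - 28 - 19 = 289 - 47 ≡ 25; y = λ·(28 - 25) - 8 ≡ 12. → (25, 12)
4P: (25, 12) + (19, 10). λ = (10 - 12)/(19 - 25) ≡ 29/25 mod 31. 25⁻¹ ≡ 5 (mod 31), so λ ≡ 21.
  x = λ² - 25 - 19 = 441 - 44 ≡ 25; y = λ·(25 - 25) - 12 ≡ 19. → (25, 19)
5P: (25, 19) + (19, 10). λ = (10 - 19)/(19 - 25) ≡ 22/25 mod 31. 25⁻¹ ≡ 5 (mod 31) since 25·5 = 125 ≡ 1, so λ ≡ 17.
  x = λ² - 25 - 19 = 289 - 44 ≡ 28; y = λ·(25 - 28) - 19 ≡ 23. → (28, 23)
6P: (28, 23) + (19, 10). λ = (10 - 23)/(19 - 28) ≡ 18/22 mod 31. 22⁻¹ ≡ 24 (mod 31), so λ ≡ 29.
  x = λ² - 28 - 19 = 841 - 47 ≡ 19; y = λ·(28 - 19) - 23 ≡ 21. → (19, 21)
7P: (19, 21) + (19, 10): same x and y₁ ≡ -y₂, so the sum is ∞.
7P = ∞, so the order is 7.

7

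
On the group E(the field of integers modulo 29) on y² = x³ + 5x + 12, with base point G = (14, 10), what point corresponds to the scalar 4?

(11, 21)

Repeated addition: build up to 4G.
2G: tangent at (14, 10): λ = (3·14² + 5)/(2·10) ≡ 13/20. 20⁻¹ ≡ 16 (mod 29) since 20·16 = 320 ≡ 1, so λ ≡ 13·16 ≡ 5.
  x = λ² - 14 - 14 = 25 - 28 ≡ 26; y = λ·(14 - 26) - 10 ≡ 17. → (26, 17)
3G: (26, 17) + (14, 10). λ = (10 - 17)/(14 - 26) ≡ 22/17 mod 29. 17⁻¹ ≡ 12 (mod 29) since 17·12 = 204 ≡ 1, so λ ≡ 3.
  x = λ² - 26 - 14 = 9 - 40 ≡ 27; y = λ·(26 - 27) - 17 ≡ 9. → (27, 9)
4G: (27, 9) + (14, 10). λ = (10 - 9)/(14 - 27) ≡ 1/16 mod 29. 16⁻¹ ≡ 20 (mod 29), so λ ≡ 20.
  x = λ² - 27 - 14 = 400 - 41 ≡ 11; y = λ·(27 - 11) - 9 ≡ 21. → (11, 21)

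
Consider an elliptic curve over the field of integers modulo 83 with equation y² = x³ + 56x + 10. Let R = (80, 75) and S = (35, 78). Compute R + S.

(80, 75) + (35, 78). λ = (78 - 75)/(35 - 80) ≡ 3/38 mod 83. 38⁻¹ ≡ 59 (mod 83), so λ ≡ 11.
  x = λ² - 80 - 35 = 121 - 115 ≡ 6; y = λ·(80 - 6) - 75 ≡ 75. → (6, 75)

(6, 75)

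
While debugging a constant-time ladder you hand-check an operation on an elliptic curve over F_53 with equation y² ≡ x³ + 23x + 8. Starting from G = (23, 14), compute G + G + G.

(23, 39)

Repeated addition: build up to 3G.
2G: tangent at (23, 14): λ = (3·23² + 23)/(2·14) ≡ 20/28. 28⁻¹ ≡ 36 (mod 53), so λ ≡ 20·36 ≡ 31.
  x = λ² - 23 - 23 = 961 - 46 ≡ 14; y = λ·(23 - 14) - 14 ≡ 0. → (14, 0)
3G: (14, 0) + (23, 14). λ = (14 - 0)/(23 - 14) ≡ 14/9 mod 53. 9⁻¹ ≡ 6 (mod 53) since 9·6 = 54 ≡ 1, so λ ≡ 31.
  x = λ² - 14 - 23 = 961 - 37 ≡ 23; y = λ·(14 - 23) - 0 ≡ 39. → (23, 39)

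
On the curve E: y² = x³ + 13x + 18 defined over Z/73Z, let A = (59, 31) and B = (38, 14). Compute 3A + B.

(11, 18)

First 3A:
Repeated addition: build up to 3A.
2A: tangent at (59, 31): λ = (3·59² + 13)/(2·31) ≡ 17/62. 62⁻¹ ≡ 53 (mod 73), so λ ≡ 17·53 ≡ 25.
  x = λ² - 59 - 59 = 625 - 118 ≡ 69; y = λ·(59 - 69) - 31 ≡ 11. → (69, 11)
3A: (69, 11) + (59, 31). λ = (31 - 11)/(59 - 69) ≡ 20/63 mod 73. 63⁻¹ ≡ 51 (mod 73) since 63·51 = 3213 ≡ 1, so λ ≡ 71.
  x = λ² - 69 - 59 = 5041 - 128 ≡ 22; y = λ·(69 - 22) - 11 ≡ 41. → (22, 41)
3A = (22, 41).
Finally 3A + B:
(22, 41) + (38, 14). λ = (14 - 41)/(38 - 22) ≡ 46/16 mod 73. 16⁻¹ ≡ 32 (mod 73), so λ ≡ 12.
  x = λ² - 22 - 38 = 144 - 60 ≡ 11; y = λ·(22 - 11) - 41 ≡ 18. → (11, 18)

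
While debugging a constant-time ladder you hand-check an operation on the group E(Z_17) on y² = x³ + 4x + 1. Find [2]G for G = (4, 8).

(10, 15)

tangent at (4, 8): λ = (3·4² + 4)/(2·8) ≡ 1/16. 16⁻¹ ≡ 16 (mod 17), so λ ≡ 1·16 ≡ 16.
  x = λ² - 4 - 4 = 256 - 8 ≡ 10; y = λ·(4 - 10) - 8 ≡ 15. → (10, 15)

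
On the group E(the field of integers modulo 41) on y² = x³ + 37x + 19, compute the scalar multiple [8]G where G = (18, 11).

(16, 22)

Double-and-add on 8 = (1000)₂. Start with G = (18, 11) for the leading 1-bit.
double: tangent at (18, 11): λ = (3·18² + 37)/(2·11) ≡ 25/22. 22⁻¹ ≡ 28 (mod 41) since 22·28 = 616 ≡ 1, so λ ≡ 25·28 ≡ 3.
  x = λ² - 18 - 18 = 9 - 36 ≡ 14; y = λ·(18 - 14) - 11 ≡ 1. → (14, 1)
double: tangent at (14, 1): λ = (3·14² + 37)/(2·1) ≡ 10/2. 2⁻¹ ≡ 21 (mod 41) since 2·21 = 42 ≡ 1, so λ ≡ 10·21 ≡ 5.
  x = λ² - 14 - 14 = 25 - 28 ≡ 38; y = λ·(14 - 38) - 1 ≡ 2. → (38, 2)
double: tangent at (38, 2): λ = (3·38² + 37)/(2·2) ≡ 23/4. 4⁻¹ ≡ 31 (mod 41) since 4·31 = 124 ≡ 1, so λ ≡ 23·31 ≡ 16.
  x = λ² - 38 - 38 = 256 - 76 ≡ 16; y = λ·(38 - 16) - 2 ≡ 22. → (16, 22)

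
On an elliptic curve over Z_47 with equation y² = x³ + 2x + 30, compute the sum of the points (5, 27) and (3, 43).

(5, 27) + (3, 43). λ = (43 - 27)/(3 - 5) ≡ 16/45 mod 47. 45⁻¹ ≡ 23 (mod 47), so λ ≡ 39.
  x = λ² - 5 - 3 = 1521 - 8 ≡ 9; y = λ·(5 - 9) - 27 ≡ 5. → (9, 5)

(9, 5)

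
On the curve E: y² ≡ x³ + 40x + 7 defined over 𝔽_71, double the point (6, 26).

tangent at (6, 26): λ = (3·6² + 40)/(2·26) ≡ 6/52. 52⁻¹ ≡ 56 (mod 71), so λ ≡ 6·56 ≡ 52.
  x = λ² - 6 - 6 = 2704 - 12 ≡ 65; y = λ·(6 - 65) - 26 ≡ 30. → (65, 30)

(65, 30)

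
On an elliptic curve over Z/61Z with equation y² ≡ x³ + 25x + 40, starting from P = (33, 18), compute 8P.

(16, 12)

Double-and-add on 8 = (1000)₂. Start with P = (33, 18) for the leading 1-bit.
double: tangent at (33, 18): λ = (3·33² + 25)/(2·18) ≡ 59/36. 36⁻¹ ≡ 39 (mod 61) since 36·39 = 1404 ≡ 1, so λ ≡ 59·39 ≡ 44.
  x = λ² - 33 - 33 = 1936 - 66 ≡ 40; y = λ·(33 - 40) - 18 ≡ 40. → (40, 40)
double: tangent at (40, 40): λ = (3·40² + 25)/(2·40) ≡ 6/19. 19⁻¹ ≡ 45 (mod 61) since 19·45 = 855 ≡ 1, so λ ≡ 6·45 ≡ 26.
  x = λ² - 40 - 40 = 676 - 80 ≡ 47; y = λ·(40 - 47) - 40 ≡ 22. → (47, 22)
double: tangent at (47, 22): λ = (3·47² + 25)/(2·22) ≡ 3/44. 44⁻¹ ≡ 43 (mod 61), so λ ≡ 3·43 ≡ 7.
  x = λ² - 47 - 47 = 49 - 94 ≡ 16; y = λ·(47 - 16) - 22 ≡ 12. → (16, 12)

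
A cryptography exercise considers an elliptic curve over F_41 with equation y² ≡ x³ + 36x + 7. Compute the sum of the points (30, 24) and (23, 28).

(30, 24) + (23, 28). λ = (28 - 24)/(23 - 30) ≡ 4/34 mod 41. 34⁻¹ ≡ 35 (mod 41) since 34·35 = 1190 ≡ 1, so λ ≡ 17.
  x = λ² - 30 - 23 = 289 - 53 ≡ 31; y = λ·(30 - 31) - 24 ≡ 0. → (31, 0)

(31, 0)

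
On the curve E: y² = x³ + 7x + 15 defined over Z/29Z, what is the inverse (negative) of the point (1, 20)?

-(1, 20) = (1, -20 mod 29) = (1, 9).

(1, 9)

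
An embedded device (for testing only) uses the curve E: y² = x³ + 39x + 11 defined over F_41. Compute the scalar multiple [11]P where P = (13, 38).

Repeated addition: build up to 11P.
2P: tangent at (13, 38): λ = (3·13² + 39)/(2·38) ≡ 13/35. 35⁻¹ ≡ 34 (mod 41) since 35·34 = 1190 ≡ 1, so λ ≡ 13·34 ≡ 32.
  x = λ² - 13 - 13 = 1024 - 26 ≡ 14; y = λ·(13 - 14) - 38 ≡ 12. → (14, 12)
3P: (14, 12) + (13, 38). λ = (38 - 12)/(13 - 14) ≡ 26/40 mod 41. 40⁻¹ ≡ 40 (mod 41), so λ ≡ 15.
  x = λ² - 14 - 13 = 225 - 27 ≡ 34; y = λ·(14 - 34) - 12 ≡ 16. → (34, 16)
4P: (34, 16) + (13, 38). λ = (38 - 16)/(13 - 34) ≡ 22/20 mod 41. 20⁻¹ ≡ 39 (mod 41) since 20·39 = 780 ≡ 1, so λ ≡ 38.
  x = λ² - 34 - 13 = 1444 - 47 ≡ 3; y = λ·(34 - 3) - 16 ≡ 14. → (3, 14)
5P: (3, 14) + (13, 38). λ = (38 - 14)/(13 - 3) ≡ 24/10 mod 41. 10⁻¹ ≡ 37 (mod 41) since 10·37 = 370 ≡ 1, so λ ≡ 27.
  x = λ² - 3 - 13 = 729 - 16 ≡ 16; y = λ·(3 - 16) - 14 ≡ 4. → (16, 4)
6P: (16, 4) + (13, 38). λ = (38 - 4)/(13 - 16) ≡ 34/38 mod 41. 38⁻¹ ≡ 27 (mod 41) since 38·27 = 1026 ≡ 1, so λ ≡ 16.
  x = λ² - 16 - 13 = 256 - 29 ≡ 22; y = λ·(16 - 22) - 4 ≡ 23. → (22, 23)
7P: (22, 23) + (13, 38). λ = (38 - 23)/(13 - 22) ≡ 15/32 mod 41. 32⁻¹ ≡ 9 (mod 41), so λ ≡ 12.
  x = λ² - 22 - 13 = 144 - 35 ≡ 27; y = λ·(22 - 27) - 23 ≡ 40. → (27, 40)
8P: (27, 40) + (13, 38). λ = (38 - 40)/(13 - 27) ≡ 39/27 mod 41. 27⁻¹ ≡ 38 (mod 41), so λ ≡ 6.
  x = λ² - 27 - 13 = 36 - 40 ≡ 37; y = λ·(27 - 37) - 40 ≡ 23. → (37, 23)
9P: (37, 23) + (13, 38). λ = (38 - 23)/(13 - 37) ≡ 15/17 mod 41. 17⁻¹ ≡ 29 (mod 41), so λ ≡ 25.
  x = λ² - 37 - 13 = 625 - 50 ≡ 1; y = λ·(37 - 1) - 23 ≡ 16. → (1, 16)
10P: (1, 16) + (13, 38). λ = (38 - 16)/(13 - 1) ≡ 22/12 mod 41. 12⁻¹ ≡ 24 (mod 41) since 12·24 = 288 ≡ 1, so λ ≡ 36.
  x = λ² - 1 - 13 = 1296 - 14 ≡ 11; y = λ·(1 - 11) - 16 ≡ 34. → (11, 34)
11P: (11, 34) + (13, 38). λ = (38 - 34)/(13 - 11) ≡ 4/2 mod 41. 2⁻¹ ≡ 21 (mod 41) since 2·21 = 42 ≡ 1, so λ ≡ 2.
  x = λ² - 11 - 13 = 4 - 24 ≡ 21; y = λ·(11 - 21) - 34 ≡ 28. → (21, 28)

(21, 28)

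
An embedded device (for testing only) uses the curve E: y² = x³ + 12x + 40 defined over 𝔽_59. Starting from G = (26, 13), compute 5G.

(27, 20)

Double-and-add on 5 = (101)₂. Start with G = (26, 13) for the leading 1-bit.
double: tangent at (26, 13): λ = (3·26² + 12)/(2·13) ≡ 34/26. 26⁻¹ ≡ 25 (mod 59), so λ ≡ 34·25 ≡ 24.
  x = λ² - 26 - 26 = 576 - 52 ≡ 52; y = λ·(26 - 52) - 13 ≡ 12. → (52, 12)
double: tangent at (52, 12): λ = (3·52² + 12)/(2·12) ≡ 41/24. 24⁻¹ ≡ 32 (mod 59), so λ ≡ 41·32 ≡ 14.
  x = λ² - 52 - 52 = 196 - 104 ≡ 33; y = λ·(52 - 33) - 12 ≡ 18. → (33, 18)
add G: (33, 18) + (26, 13). λ = (13 - 18)/(26 - 33) ≡ 54/52 mod 59. 52⁻¹ ≡ 42 (mod 59) since 52·42 = 2184 ≡ 1, so λ ≡ 26.
  x = λ² - 33 - 26 = 676 - 59 ≡ 27; y = λ·(33 - 27) - 18 ≡ 20. → (27, 20)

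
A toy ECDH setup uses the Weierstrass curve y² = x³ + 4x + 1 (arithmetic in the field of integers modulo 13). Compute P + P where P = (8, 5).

(0, 1)

tangent at (8, 5): λ = (3·8² + 4)/(2·5) ≡ 1/10. 10⁻¹ ≡ 4 (mod 13), so λ ≡ 1·4 ≡ 4.
  x = λ² - 8 - 8 = 16 - 16 ≡ 0; y = λ·(8 - 0) - 5 ≡ 1. → (0, 1)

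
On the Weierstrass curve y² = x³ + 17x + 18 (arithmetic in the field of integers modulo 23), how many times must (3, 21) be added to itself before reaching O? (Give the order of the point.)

2P: tangent at (3, 21): λ = (3·3² + 17)/(2·21) ≡ 21/19. 19⁻¹ ≡ 17 (mod 23), so λ ≡ 21·17 ≡ 12.
  x = λ² - 3 - 3 = 144 - 6 ≡ 0; y = λ·(3 - 0) - 21 ≡ 15. → (0, 15)
3P: (0, 15) + (3, 21). λ = (21 - 15)/(3 - 0) ≡ 6/3 mod 23. 3⁻¹ ≡ 8 (mod 23) since 3·8 = 24 ≡ 1, so λ ≡ 2.
  x = λ² - 0 - 3 = 4 - 3 ≡ 1; y = λ·(0 - 1) - 15 ≡ 6. → (1, 6)
4P: (1, 6) + (3, 21). λ = (21 - 6)/(3 - 1) ≡ 15/2 mod 23. 2⁻¹ ≡ 12 (mod 23), so λ ≡ 19.
  x = λ² - 1 - 3 = 361 - 4 ≡ 12; y = λ·(1 - 12) - 6 ≡ 15. → (12, 15)
5P: (12, 15) + (3, 21). λ = (21 - 15)/(3 - 12) ≡ 6/14 mod 23. 14⁻¹ ≡ 5 (mod 23) since 14·5 = 70 ≡ 1, so λ ≡ 7.
  x = λ² - 12 - 3 = 49 - 15 ≡ 11; y = λ·(12 - 11) - 15 ≡ 15. → (11, 15)
6P: (11, 15) + (3, 21). λ = (21 - 15)/(3 - 11) ≡ 6/15 mod 23. 15⁻¹ ≡ 20 (mod 23), so λ ≡ 5.
  x = λ² - 11 - 3 = 25 - 14 ≡ 11; y = λ·(11 - 11) - 15 ≡ 8. → (11, 8)
7P: (11, 8) + (3, 21). λ = (21 - 8)/(3 - 11) ≡ 13/15 mod 23. 15⁻¹ ≡ 20 (mod 23) since 15·20 = 300 ≡ 1, so λ ≡ 7.
  x = λ² - 11 - 3 = 49 - 14 ≡ 12; y = λ·(11 - 12) - 8 ≡ 8. → (12, 8)
8P: (12, 8) + (3, 21). λ = (21 - 8)/(3 - 12) ≡ 13/14 mod 23. 14⁻¹ ≡ 5 (mod 23), so λ ≡ 19.
  x = λ² - 12 - 3 = 361 - 15 ≡ 1; y = λ·(12 - 1) - 8 ≡ 17. → (1, 17)
9P: (1, 17) + (3, 21). λ = (21 - 17)/(3 - 1) ≡ 4/2 mod 23. 2⁻¹ ≡ 12 (mod 23), so λ ≡ 2.
  x = λ² - 1 - 3 = 4 - 4 ≡ 0; y = λ·(1 - 0) - 17 ≡ 8. → (0, 8)
10P: (0, 8) + (3, 21). λ = (21 - 8)/(3 - 0) ≡ 13/3 mod 23. 3⁻¹ ≡ 8 (mod 23) since 3·8 = 24 ≡ 1, so λ ≡ 12.
  x = λ² - 0 - 3 = 144 - 3 ≡ 3; y = λ·(0 - 3) - 8 ≡ 2. → (3, 2)
11P: (3, 2) + (3, 21): same x and y₁ ≡ -y₂, so the sum is O.
11P = O, so the order is 11.

11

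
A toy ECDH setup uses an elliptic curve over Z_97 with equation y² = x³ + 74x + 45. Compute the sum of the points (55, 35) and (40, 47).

(88, 69)

(55, 35) + (40, 47). λ = (47 - 35)/(40 - 55) ≡ 12/82 mod 97. 82⁻¹ ≡ 84 (mod 97) since 82·84 = 6888 ≡ 1, so λ ≡ 38.
  x = λ² - 55 - 40 = 1444 - 95 ≡ 88; y = λ·(55 - 88) - 35 ≡ 69. → (88, 69)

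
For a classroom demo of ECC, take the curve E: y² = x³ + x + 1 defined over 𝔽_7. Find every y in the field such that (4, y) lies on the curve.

none

x³ + 1x + 1 = 69 ≡ 6 (mod 7).
6 is a non-residue mod 7; no y exists.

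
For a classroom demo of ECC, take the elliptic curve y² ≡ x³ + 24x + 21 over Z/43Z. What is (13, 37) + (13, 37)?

tangent at (13, 37): λ = (3·13² + 24)/(2·37) ≡ 15/31. 31⁻¹ ≡ 25 (mod 43) since 31·25 = 775 ≡ 1, so λ ≡ 15·25 ≡ 31.
  x = λ² - 13 - 13 = 961 - 26 ≡ 32; y = λ·(13 - 32) - 37 ≡ 19. → (32, 19)

(32, 19)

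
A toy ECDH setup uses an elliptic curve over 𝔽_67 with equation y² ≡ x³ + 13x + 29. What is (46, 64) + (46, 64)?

tangent at (46, 64): λ = (3·46² + 13)/(2·64) ≡ 63/61. 61⁻¹ ≡ 11 (mod 67), so λ ≡ 63·11 ≡ 23.
  x = λ² - 46 - 46 = 529 - 92 ≡ 35; y = λ·(46 - 35) - 64 ≡ 55. → (35, 55)

(35, 55)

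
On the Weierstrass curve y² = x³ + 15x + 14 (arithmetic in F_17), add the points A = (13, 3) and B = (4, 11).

(13, 3) + (4, 11). λ = (11 - 3)/(4 - 13) ≡ 8/8 mod 17. 8⁻¹ ≡ 15 (mod 17) since 8·15 = 120 ≡ 1, so λ ≡ 1.
  x = λ² - 13 - 4 = 1 - 17 ≡ 1; y = λ·(13 - 1) - 3 ≡ 9. → (1, 9)

(1, 9)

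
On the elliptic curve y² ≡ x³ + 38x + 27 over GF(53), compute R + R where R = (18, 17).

tangent at (18, 17): λ = (3·18² + 38)/(2·17) ≡ 3/34. 34⁻¹ ≡ 39 (mod 53) since 34·39 = 1326 ≡ 1, so λ ≡ 3·39 ≡ 11.
  x = λ² - 18 - 18 = 121 - 36 ≡ 32; y = λ·(18 - 32) - 17 ≡ 41. → (32, 41)

(32, 41)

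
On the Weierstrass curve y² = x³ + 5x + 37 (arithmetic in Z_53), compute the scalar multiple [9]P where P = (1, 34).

Double-and-add on 9 = (1001)₂. Start with P = (1, 34) for the leading 1-bit.
double: tangent at (1, 34): λ = (3·1² + 5)/(2·34) ≡ 8/15. 15⁻¹ ≡ 46 (mod 53), so λ ≡ 8·46 ≡ 50.
  x = λ² - 1 - 1 = 2500 - 2 ≡ 7; y = λ·(1 - 7) - 34 ≡ 37. → (7, 37)
double: tangent at (7, 37): λ = (3·7² + 5)/(2·37) ≡ 46/21. 21⁻¹ ≡ 48 (mod 53), so λ ≡ 46·48 ≡ 35.
  x = λ² - 7 - 7 = 1225 - 14 ≡ 45; y = λ·(7 - 45) - 37 ≡ 11. → (45, 11)
double: tangent at (45, 11): λ = (3·45² + 5)/(2·11) ≡ 38/22. 22⁻¹ ≡ 41 (mod 53), so λ ≡ 38·41 ≡ 21.
  x = λ² - 45 - 45 = 441 - 90 ≡ 33; y = λ·(45 - 33) - 11 ≡ 29. → (33, 29)
add P: (33, 29) + (1, 34). λ = (34 - 29)/(1 - 33) ≡ 5/21 mod 53. 21⁻¹ ≡ 48 (mod 53), so λ ≡ 28.
  x = λ² - 33 - 1 = 784 - 34 ≡ 8; y = λ·(33 - 8) - 29 ≡ 35. → (8, 35)

(8, 35)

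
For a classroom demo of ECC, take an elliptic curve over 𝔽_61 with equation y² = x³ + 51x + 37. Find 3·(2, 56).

(36, 41)

Write P = (2, 56).
Repeated addition: build up to 3P.
2P: tangent at (2, 56): λ = (3·2² + 51)/(2·56) ≡ 2/51. 51⁻¹ ≡ 6 (mod 61) since 51·6 = 306 ≡ 1, so λ ≡ 2·6 ≡ 12.
  x = λ² - 2 - 2 = 144 - 4 ≡ 18; y = λ·(2 - 18) - 56 ≡ 57. → (18, 57)
3P: (18, 57) + (2, 56). λ = (56 - 57)/(2 - 18) ≡ 60/45 mod 61. 45⁻¹ ≡ 19 (mod 61) since 45·19 = 855 ≡ 1, so λ ≡ 42.
  x = λ² - 18 - 2 = 1764 - 20 ≡ 36; y = λ·(18 - 36) - 57 ≡ 41. → (36, 41)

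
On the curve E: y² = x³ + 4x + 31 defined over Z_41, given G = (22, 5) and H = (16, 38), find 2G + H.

(6, 5)

First 2G:
Repeated addition: build up to 2G.
2G: tangent at (22, 5): λ = (3·22² + 4)/(2·5) ≡ 21/10. 10⁻¹ ≡ 37 (mod 41), so λ ≡ 21·37 ≡ 39.
  x = λ² - 22 - 22 = 1521 - 44 ≡ 1; y = λ·(22 - 1) - 5 ≡ 35. → (1, 35)
2G = (1, 35).
Finally 2G + H:
(1, 35) + (16, 38). λ = (38 - 35)/(16 - 1) ≡ 3/15 mod 41. 15⁻¹ ≡ 11 (mod 41) since 15·11 = 165 ≡ 1, so λ ≡ 33.
  x = λ² - 1 - 16 = 1089 - 17 ≡ 6; y = λ·(1 - 6) - 35 ≡ 5. → (6, 5)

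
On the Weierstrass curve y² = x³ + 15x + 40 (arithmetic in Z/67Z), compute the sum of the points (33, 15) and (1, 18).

(33, 15) + (1, 18). λ = (18 - 15)/(1 - 33) ≡ 3/35 mod 67. 35⁻¹ ≡ 23 (mod 67), so λ ≡ 2.
  x = λ² - 33 - 1 = 4 - 34 ≡ 37; y = λ·(33 - 37) - 15 ≡ 44. → (37, 44)

(37, 44)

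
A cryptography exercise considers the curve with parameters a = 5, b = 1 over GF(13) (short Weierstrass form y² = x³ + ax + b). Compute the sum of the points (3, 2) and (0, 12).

(3, 2) + (0, 12). λ = (12 - 2)/(0 - 3) ≡ 10/10 mod 13. 10⁻¹ ≡ 4 (mod 13) since 10·4 = 40 ≡ 1, so λ ≡ 1.
  x = λ² - 3 - 0 = 1 - 3 ≡ 11; y = λ·(3 - 11) - 2 ≡ 3. → (11, 3)

(11, 3)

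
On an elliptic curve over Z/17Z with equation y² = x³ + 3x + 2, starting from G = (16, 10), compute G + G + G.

Repeated addition: build up to 3G.
2G: tangent at (16, 10): λ = (3·16² + 3)/(2·10) ≡ 6/3. 3⁻¹ ≡ 6 (mod 17), so λ ≡ 6·6 ≡ 2.
  x = λ² - 16 - 16 = 4 - 32 ≡ 6; y = λ·(16 - 6) - 10 ≡ 10. → (6, 10)
3G: (6, 10) + (16, 10). λ = (10 - 10)/(16 - 6) ≡ 0/10 mod 17. 10⁻¹ ≡ 12 (mod 17) since 10·12 = 120 ≡ 1, so λ ≡ 0.
  x = λ² - 6 - 16 = 0 - 22 ≡ 12; y = λ·(6 - 12) - 10 ≡ 7. → (12, 7)

(12, 7)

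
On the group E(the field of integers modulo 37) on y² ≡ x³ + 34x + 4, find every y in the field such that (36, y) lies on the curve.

x³ + 34x + 4 = 47884 ≡ 6 (mod 37).
6 is a non-residue mod 37; no y exists.

none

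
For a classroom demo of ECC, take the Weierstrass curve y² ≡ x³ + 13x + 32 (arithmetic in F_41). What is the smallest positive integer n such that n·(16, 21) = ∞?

7

2P: tangent at (16, 21): λ = (3·16² + 13)/(2·21) ≡ 2/1. 1⁻¹ ≡ 1 (mod 41), so λ ≡ 2·1 ≡ 2.
  x = λ² - 16 - 16 = 4 - 32 ≡ 13; y = λ·(16 - 13) - 21 ≡ 26. → (13, 26)
3P: (13, 26) + (16, 21). λ = (21 - 26)/(16 - 13) ≡ 36/3 mod 41. 3⁻¹ ≡ 14 (mod 41), so λ ≡ 12.
  x = λ² - 13 - 16 = 144 - 29 ≡ 33; y = λ·(13 - 33) - 26 ≡ 21. → (33, 21)
4P: (33, 21) + (16, 21). λ = (21 - 21)/(16 - 33) ≡ 0/24 mod 41. 24⁻¹ ≡ 12 (mod 41), so λ ≡ 0.
  x = λ² - 33 - 16 = 0 - 49 ≡ 33; y = λ·(33 - 33) - 21 ≡ 20. → (33, 20)
5P: (33, 20) + (16, 21). λ = (21 - 20)/(16 - 33) ≡ 1/24 mod 41. 24⁻¹ ≡ 12 (mod 41) since 24·12 = 288 ≡ 1, so λ ≡ 12.
  x = λ² - 33 - 16 = 144 - 49 ≡ 13; y = λ·(33 - 13) - 20 ≡ 15. → (13, 15)
6P: (13, 15) + (16, 21). λ = (21 - 15)/(16 - 13) ≡ 6/3 mod 41. 3⁻¹ ≡ 14 (mod 41), so λ ≡ 2.
  x = λ² - 13 - 16 = 4 - 29 ≡ 16; y = λ·(13 - 16) - 15 ≡ 20. → (16, 20)
7P: (16, 20) + (16, 21): same x and y₁ ≡ -y₂, so the sum is ∞.
7P = ∞, so the order is 7.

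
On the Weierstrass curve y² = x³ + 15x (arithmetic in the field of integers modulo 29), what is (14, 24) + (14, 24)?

tangent at (14, 24): λ = (3·14² + 15)/(2·24) ≡ 23/19. 19⁻¹ ≡ 26 (mod 29), so λ ≡ 23·26 ≡ 18.
  x = λ² - 14 - 14 = 324 - 28 ≡ 6; y = λ·(14 - 6) - 24 ≡ 4. → (6, 4)

(6, 4)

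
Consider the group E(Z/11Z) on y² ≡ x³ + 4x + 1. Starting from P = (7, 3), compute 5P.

(4, 2)

Repeated addition: build up to 5P.
2P: tangent at (7, 3): λ = (3·7² + 4)/(2·3) ≡ 8/6. 6⁻¹ ≡ 2 (mod 11), so λ ≡ 8·2 ≡ 5.
  x = λ² - 7 - 7 = 25 - 14 ≡ 0; y = λ·(7 - 0) - 3 ≡ 10. → (0, 10)
3P: (0, 10) + (7, 3). λ = (3 - 10)/(7 - 0) ≡ 4/7 mod 11. 7⁻¹ ≡ 8 (mod 11) since 7·8 = 56 ≡ 1, so λ ≡ 10.
  x = λ² - 0 - 7 = 100 - 7 ≡ 5; y = λ·(0 - 5) - 10 ≡ 6. → (5, 6)
4P: (5, 6) + (7, 3). λ = (3 - 6)/(7 - 5) ≡ 8/2 mod 11. 2⁻¹ ≡ 6 (mod 11) since 2·6 = 12 ≡ 1, so λ ≡ 4.
  x = λ² - 5 - 7 = 16 - 12 ≡ 4; y = λ·(5 - 4) - 6 ≡ 9. → (4, 9)
5P: (4, 9) + (7, 3). λ = (3 - 9)/(7 - 4) ≡ 5/3 mod 11. 3⁻¹ ≡ 4 (mod 11) since 3·4 = 12 ≡ 1, so λ ≡ 9.
  x = λ² - 4 - 7 = 81 - 11 ≡ 4; y = λ·(4 - 4) - 9 ≡ 2. → (4, 2)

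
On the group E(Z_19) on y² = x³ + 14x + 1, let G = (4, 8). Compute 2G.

tangent at (4, 8): λ = (3·4² + 14)/(2·8) ≡ 5/16. 16⁻¹ ≡ 6 (mod 19) since 16·6 = 96 ≡ 1, so λ ≡ 5·6 ≡ 11.
  x = λ² - 4 - 4 = 121 - 8 ≡ 18; y = λ·(4 - 18) - 8 ≡ 9. → (18, 9)

(18, 9)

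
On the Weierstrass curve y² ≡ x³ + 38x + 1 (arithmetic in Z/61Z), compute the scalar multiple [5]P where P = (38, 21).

(42, 17)

Repeated addition: build up to 5P.
2P: tangent at (38, 21): λ = (3·38² + 38)/(2·21) ≡ 39/42. 42⁻¹ ≡ 16 (mod 61) since 42·16 = 672 ≡ 1, so λ ≡ 39·16 ≡ 14.
  x = λ² - 38 - 38 = 196 - 76 ≡ 59; y = λ·(38 - 59) - 21 ≡ 51. → (59, 51)
3P: (59, 51) + (38, 21). λ = (21 - 51)/(38 - 59) ≡ 31/40 mod 61. 40⁻¹ ≡ 29 (mod 61) since 40·29 = 1160 ≡ 1, so λ ≡ 45.
  x = λ² - 59 - 38 = 2025 - 97 ≡ 37; y = λ·(59 - 37) - 51 ≡ 24. → (37, 24)
4P: (37, 24) + (38, 21). λ = (21 - 24)/(38 - 37) ≡ 58/1 mod 61. 1⁻¹ ≡ 1 (mod 61), so λ ≡ 58.
  x = λ² - 37 - 38 = 3364 - 75 ≡ 56; y = λ·(37 - 56) - 24 ≡ 33. → (56, 33)
5P: (56, 33) + (38, 21). λ = (21 - 33)/(38 - 56) ≡ 49/43 mod 61. 43⁻¹ ≡ 44 (mod 61) since 43·44 = 1892 ≡ 1, so λ ≡ 21.
  x = λ² - 56 - 38 = 441 - 94 ≡ 42; y = λ·(56 - 42) - 33 ≡ 17. → (42, 17)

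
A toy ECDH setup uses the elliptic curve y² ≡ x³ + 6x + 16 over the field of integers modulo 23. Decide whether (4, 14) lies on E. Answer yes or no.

yes

y² = 14² ≡ 12; x³ + 6x + 16 = 104 ≡ 12 (mod 23). 12 = 12.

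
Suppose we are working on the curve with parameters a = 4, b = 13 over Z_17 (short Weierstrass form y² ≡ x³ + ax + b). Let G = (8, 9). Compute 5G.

(1, 16)

Repeated addition: build up to 5G.
2G: tangent at (8, 9): λ = (3·8² + 4)/(2·9) ≡ 9/1. 1⁻¹ ≡ 1 (mod 17) since 1·1 = 1 ≡ 1, so λ ≡ 9·1 ≡ 9.
  x = λ² - 8 - 8 = 81 - 16 ≡ 14; y = λ·(8 - 14) - 9 ≡ 5. → (14, 5)
3G: (14, 5) + (8, 9). λ = (9 - 5)/(8 - 14) ≡ 4/11 mod 17. 11⁻¹ ≡ 14 (mod 17), so λ ≡ 5.
  x = λ² - 14 - 8 = 25 - 22 ≡ 3; y = λ·(14 - 3) - 5 ≡ 16. → (3, 16)
4G: (3, 16) + (8, 9). λ = (9 - 16)/(8 - 3) ≡ 10/5 mod 17. 5⁻¹ ≡ 7 (mod 17), so λ ≡ 2.
  x = λ² - 3 - 8 = 4 - 11 ≡ 10; y = λ·(3 - 10) - 16 ≡ 4. → (10, 4)
5G: (10, 4) + (8, 9). λ = (9 - 4)/(8 - 10) ≡ 5/15 mod 17. 15⁻¹ ≡ 8 (mod 17) since 15·8 = 120 ≡ 1, so λ ≡ 6.
  x = λ² - 10 - 8 = 36 - 18 ≡ 1; y = λ·(10 - 1) - 4 ≡ 16. → (1, 16)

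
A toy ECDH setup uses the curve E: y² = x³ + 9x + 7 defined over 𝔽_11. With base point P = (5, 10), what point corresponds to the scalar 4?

Double-and-add on 4 = (100)₂. Start with P = (5, 10) for the leading 1-bit.
double: tangent at (5, 10): λ = (3·5² + 9)/(2·10) ≡ 7/9. 9⁻¹ ≡ 5 (mod 11), so λ ≡ 7·5 ≡ 2.
  x = λ² - 5 - 5 = 4 - 10 ≡ 5; y = λ·(5 - 5) - 10 ≡ 1. → (5, 1)
double: tangent at (5, 1): λ = (3·5² + 9)/(2·1) ≡ 7/2. 2⁻¹ ≡ 6 (mod 11), so λ ≡ 7·6 ≡ 9.
  x = λ² - 5 - 5 = 81 - 10 ≡ 5; y = λ·(5 - 5) - 1 ≡ 10. → (5, 10)

(5, 10)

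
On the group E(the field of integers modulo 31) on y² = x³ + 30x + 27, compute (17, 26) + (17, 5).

The two points share x = 17 and their y-coordinates satisfy 26 + 5 ≡ 0 (mod 31), so they are inverses. Their sum is 𝒪.

O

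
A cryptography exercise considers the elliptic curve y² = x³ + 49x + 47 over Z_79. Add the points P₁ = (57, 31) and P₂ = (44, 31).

(57, 31) + (44, 31). λ = (31 - 31)/(44 - 57) ≡ 0/66 mod 79. 66⁻¹ ≡ 6 (mod 79) since 66·6 = 396 ≡ 1, so λ ≡ 0.
  x = λ² - 57 - 44 = 0 - 101 ≡ 57; y = λ·(57 - 57) - 31 ≡ 48. → (57, 48)

(57, 48)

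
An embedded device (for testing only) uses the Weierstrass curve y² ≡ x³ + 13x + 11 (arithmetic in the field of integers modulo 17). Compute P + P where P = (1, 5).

tangent at (1, 5): λ = (3·1² + 13)/(2·5) ≡ 16/10. 10⁻¹ ≡ 12 (mod 17), so λ ≡ 16·12 ≡ 5.
  x = λ² - 1 - 1 = 25 - 2 ≡ 6; y = λ·(1 - 6) - 5 ≡ 4. → (6, 4)

(6, 4)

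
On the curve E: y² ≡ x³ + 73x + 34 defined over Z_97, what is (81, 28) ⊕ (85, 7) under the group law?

(1, 37)

(81, 28) + (85, 7). λ = (7 - 28)/(85 - 81) ≡ 76/4 mod 97. 4⁻¹ ≡ 73 (mod 97), so λ ≡ 19.
  x = λ² - 81 - 85 = 361 - 166 ≡ 1; y = λ·(81 - 1) - 28 ≡ 37. → (1, 37)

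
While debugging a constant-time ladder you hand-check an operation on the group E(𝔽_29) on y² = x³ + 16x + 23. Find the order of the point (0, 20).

2P: tangent at (0, 20): λ = (3·0² + 16)/(2·20) ≡ 16/11. 11⁻¹ ≡ 8 (mod 29) since 11·8 = 88 ≡ 1, so λ ≡ 16·8 ≡ 12.
  x = λ² - 0 - 0 = 144 - 0 ≡ 28; y = λ·(0 - 28) - 20 ≡ 21. → (28, 21)
3P: (28, 21) + (0, 20). λ = (20 - 21)/(0 - 28) ≡ 28/1 mod 29. 1⁻¹ ≡ 1 (mod 29), so λ ≡ 28.
  x = λ² - 28 - 0 = 784 - 28 ≡ 2; y = λ·(28 - 2) - 21 ≡ 11. → (2, 11)
4P: (2, 11) + (0, 20). λ = (20 - 11)/(0 - 2) ≡ 9/27 mod 29. 27⁻¹ ≡ 14 (mod 29), so λ ≡ 10.
  x = λ² - 2 - 0 = 100 - 2 ≡ 11; y = λ·(2 - 11) - 11 ≡ 15. → (11, 15)
5P: (11, 15) + (0, 20). λ = (20 - 15)/(0 - 11) ≡ 5/18 mod 29. 18⁻¹ ≡ 21 (mod 29) since 18·21 = 378 ≡ 1, so λ ≡ 18.
  x = λ² - 11 - 0 = 324 - 11 ≡ 23; y = λ·(11 - 23) - 15 ≡ 1. → (23, 1)
6P: (23, 1) + (0, 20). λ = (20 - 1)/(0 - 23) ≡ 19/6 mod 29. 6⁻¹ ≡ 5 (mod 29) since 6·5 = 30 ≡ 1, so λ ≡ 8.
  x = λ² - 23 - 0 = 64 - 23 ≡ 12; y = λ·(23 - 12) - 1 ≡ 0. → (12, 0)
7P: (12, 0) + (0, 20). λ = (20 - 0)/(0 - 12) ≡ 20/17 mod 29. 17⁻¹ ≡ 12 (mod 29), so λ ≡ 8.
  x = λ² - 12 - 0 = 64 - 12 ≡ 23; y = λ·(12 - 23) - 0 ≡ 28. → (23, 28)
8P: (23, 28) + (0, 20). λ = (20 - 28)/(0 - 23) ≡ 21/6 mod 29. 6⁻¹ ≡ 5 (mod 29) since 6·5 = 30 ≡ 1, so λ ≡ 18.
  x = λ² - 23 - 0 = 324 - 23 ≡ 11; y = λ·(23 - 11) - 28 ≡ 14. → (11, 14)
9P: (11, 14) + (0, 20). λ = (20 - 14)/(0 - 11) ≡ 6/18 mod 29. 18⁻¹ ≡ 21 (mod 29) since 18·21 = 378 ≡ 1, so λ ≡ 10.
  x = λ² - 11 - 0 = 100 - 11 ≡ 2; y = λ·(11 - 2) - 14 ≡ 18. → (2, 18)
10P: (2, 18) + (0, 20). λ = (20 - 18)/(0 - 2) ≡ 2/27 mod 29. 27⁻¹ ≡ 14 (mod 29), so λ ≡ 28.
  x = λ² - 2 - 0 = 784 - 2 ≡ 28; y = λ·(2 - 28) - 18 ≡ 8. → (28, 8)
11P: (28, 8) + (0, 20). λ = (20 - 8)/(0 - 28) ≡ 12/1 mod 29. 1⁻¹ ≡ 1 (mod 29), so λ ≡ 12.
  x = λ² - 28 - 0 = 144 - 28 ≡ 0; y = λ·(28 - 0) - 8 ≡ 9. → (0, 9)
12P: (0, 9) + (0, 20): same x and y₁ ≡ -y₂, so the sum is ∞.
12P = ∞, so the order is 12.

12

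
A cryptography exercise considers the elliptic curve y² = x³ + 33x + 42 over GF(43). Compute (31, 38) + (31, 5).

O

The two points share x = 31 and their y-coordinates satisfy 38 + 5 ≡ 0 (mod 43), so they are inverses. Their sum is the point at infinity.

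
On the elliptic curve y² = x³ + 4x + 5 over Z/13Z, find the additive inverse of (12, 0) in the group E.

-(12, 0) = (12, -0 mod 13) = (12, 0).

(12, 0)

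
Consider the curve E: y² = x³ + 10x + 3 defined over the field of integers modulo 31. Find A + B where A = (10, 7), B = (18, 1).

(21, 9)

(10, 7) + (18, 1). λ = (1 - 7)/(18 - 10) ≡ 25/8 mod 31. 8⁻¹ ≡ 4 (mod 31) since 8·4 = 32 ≡ 1, so λ ≡ 7.
  x = λ² - 10 - 18 = 49 - 28 ≡ 21; y = λ·(10 - 21) - 7 ≡ 9. → (21, 9)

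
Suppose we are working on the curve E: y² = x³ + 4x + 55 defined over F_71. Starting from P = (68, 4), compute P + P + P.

(63, 24)

Repeated addition: build up to 3P.
2P: tangent at (68, 4): λ = (3·68² + 4)/(2·4) ≡ 31/8. 8⁻¹ ≡ 9 (mod 71) since 8·9 = 72 ≡ 1, so λ ≡ 31·9 ≡ 66.
  x = λ² - 68 - 68 = 4356 - 136 ≡ 31; y = λ·(68 - 31) - 4 ≡ 24. → (31, 24)
3P: (31, 24) + (68, 4). λ = (4 - 24)/(68 - 31) ≡ 51/37 mod 71. 37⁻¹ ≡ 48 (mod 71) since 37·48 = 1776 ≡ 1, so λ ≡ 34.
  x = λ² - 31 - 68 = 1156 - 99 ≡ 63; y = λ·(31 - 63) - 24 ≡ 24. → (63, 24)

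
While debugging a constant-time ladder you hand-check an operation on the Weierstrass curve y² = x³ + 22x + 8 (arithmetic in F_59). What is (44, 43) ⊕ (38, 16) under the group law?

(44, 43) + (38, 16). λ = (16 - 43)/(38 - 44) ≡ 32/53 mod 59. 53⁻¹ ≡ 49 (mod 59) since 53·49 = 2597 ≡ 1, so λ ≡ 34.
  x = λ² - 44 - 38 = 1156 - 82 ≡ 12; y = λ·(44 - 12) - 43 ≡ 42. → (12, 42)

(12, 42)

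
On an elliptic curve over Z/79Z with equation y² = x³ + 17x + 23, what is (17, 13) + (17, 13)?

(16, 21)

tangent at (17, 13): λ = (3·17² + 17)/(2·13) ≡ 15/26. 26⁻¹ ≡ 76 (mod 79), so λ ≡ 15·76 ≡ 34.
  x = λ² - 17 - 17 = 1156 - 34 ≡ 16; y = λ·(17 - 16) - 13 ≡ 21. → (16, 21)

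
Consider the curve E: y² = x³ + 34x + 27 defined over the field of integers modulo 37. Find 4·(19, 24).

Write P = (19, 24).
Repeated addition: build up to 4P.
2P: tangent at (19, 24): λ = (3·19² + 34)/(2·24) ≡ 7/11. 11⁻¹ ≡ 27 (mod 37) since 11·27 = 297 ≡ 1, so λ ≡ 7·27 ≡ 4.
  x = λ² - 19 - 19 = 16 - 38 ≡ 15; y = λ·(19 - 15) - 24 ≡ 29. → (15, 29)
3P: (15, 29) + (19, 24). λ = (24 - 29)/(19 - 15) ≡ 32/4 mod 37. 4⁻¹ ≡ 28 (mod 37), so λ ≡ 8.
  x = λ² - 15 - 19 = 64 - 34 ≡ 30; y = λ·(15 - 30) - 29 ≡ 36. → (30, 36)
4P: (30, 36) + (19, 24). λ = (24 - 36)/(19 - 30) ≡ 25/26 mod 37. 26⁻¹ ≡ 10 (mod 37), so λ ≡ 28.
  x = λ² - 30 - 19 = 784 - 49 ≡ 32; y = λ·(30 - 32) - 36 ≡ 19. → (32, 19)

(32, 19)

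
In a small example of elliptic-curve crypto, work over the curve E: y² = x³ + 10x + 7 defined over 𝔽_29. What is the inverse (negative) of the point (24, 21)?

-(24, 21) = (24, -21 mod 29) = (24, 8).

(24, 8)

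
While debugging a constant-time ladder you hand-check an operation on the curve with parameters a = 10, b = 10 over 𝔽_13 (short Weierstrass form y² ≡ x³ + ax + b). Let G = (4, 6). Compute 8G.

(6, 0)

Double-and-add on 8 = (1000)₂. Start with G = (4, 6) for the leading 1-bit.
double: tangent at (4, 6): λ = (3·4² + 10)/(2·6) ≡ 6/12. 12⁻¹ ≡ 12 (mod 13), so λ ≡ 6·12 ≡ 7.
  x = λ² - 4 - 4 = 49 - 8 ≡ 2; y = λ·(4 - 2) - 6 ≡ 8. → (2, 8)
double: tangent at (2, 8): λ = (3·2² + 10)/(2·8) ≡ 9/3. 3⁻¹ ≡ 9 (mod 13), so λ ≡ 9·9 ≡ 3.
  x = λ² - 2 - 2 = 9 - 4 ≡ 5; y = λ·(2 - 5) - 8 ≡ 9. → (5, 9)
double: tangent at (5, 9): λ = (3·5² + 10)/(2·9) ≡ 7/5. 5⁻¹ ≡ 8 (mod 13), so λ ≡ 7·8 ≡ 4.
  x = λ² - 5 - 5 = 16 - 10 ≡ 6; y = λ·(5 - 6) - 9 ≡ 0. → (6, 0)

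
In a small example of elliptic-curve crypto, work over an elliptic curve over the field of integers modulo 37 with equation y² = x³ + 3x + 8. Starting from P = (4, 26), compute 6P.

(1, 30)

Repeated addition: build up to 6P.
2P: tangent at (4, 26): λ = (3·4² + 3)/(2·26) ≡ 14/15. 15⁻¹ ≡ 5 (mod 37), so λ ≡ 14·5 ≡ 33.
  x = λ² - 4 - 4 = 1089 - 8 ≡ 8; y = λ·(4 - 8) - 26 ≡ 27. → (8, 27)
3P: (8, 27) + (4, 26). λ = (26 - 27)/(4 - 8) ≡ 36/33 mod 37. 33⁻¹ ≡ 9 (mod 37) since 33·9 = 297 ≡ 1, so λ ≡ 28.
  x = λ² - 8 - 4 = 784 - 12 ≡ 32; y = λ·(8 - 32) - 27 ≡ 4. → (32, 4)
4P: (32, 4) + (4, 26). λ = (26 - 4)/(4 - 32) ≡ 22/9 mod 37. 9⁻¹ ≡ 33 (mod 37), so λ ≡ 23.
  x = λ² - 32 - 4 = 529 - 36 ≡ 12; y = λ·(32 - 12) - 4 ≡ 12. → (12, 12)
5P: (12, 12) + (4, 26). λ = (26 - 12)/(4 - 12) ≡ 14/29 mod 37. 29⁻¹ ≡ 23 (mod 37), so λ ≡ 26.
  x = λ² - 12 - 4 = 676 - 16 ≡ 31; y = λ·(12 - 31) - 12 ≡ 12. → (31, 12)
6P: (31, 12) + (4, 26). λ = (26 - 12)/(4 - 31) ≡ 14/10 mod 37. 10⁻¹ ≡ 26 (mod 37) since 10·26 = 260 ≡ 1, so λ ≡ 31.
  x = λ² - 31 - 4 = 961 - 35 ≡ 1; y = λ·(31 - 1) - 12 ≡ 30. → (1, 30)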